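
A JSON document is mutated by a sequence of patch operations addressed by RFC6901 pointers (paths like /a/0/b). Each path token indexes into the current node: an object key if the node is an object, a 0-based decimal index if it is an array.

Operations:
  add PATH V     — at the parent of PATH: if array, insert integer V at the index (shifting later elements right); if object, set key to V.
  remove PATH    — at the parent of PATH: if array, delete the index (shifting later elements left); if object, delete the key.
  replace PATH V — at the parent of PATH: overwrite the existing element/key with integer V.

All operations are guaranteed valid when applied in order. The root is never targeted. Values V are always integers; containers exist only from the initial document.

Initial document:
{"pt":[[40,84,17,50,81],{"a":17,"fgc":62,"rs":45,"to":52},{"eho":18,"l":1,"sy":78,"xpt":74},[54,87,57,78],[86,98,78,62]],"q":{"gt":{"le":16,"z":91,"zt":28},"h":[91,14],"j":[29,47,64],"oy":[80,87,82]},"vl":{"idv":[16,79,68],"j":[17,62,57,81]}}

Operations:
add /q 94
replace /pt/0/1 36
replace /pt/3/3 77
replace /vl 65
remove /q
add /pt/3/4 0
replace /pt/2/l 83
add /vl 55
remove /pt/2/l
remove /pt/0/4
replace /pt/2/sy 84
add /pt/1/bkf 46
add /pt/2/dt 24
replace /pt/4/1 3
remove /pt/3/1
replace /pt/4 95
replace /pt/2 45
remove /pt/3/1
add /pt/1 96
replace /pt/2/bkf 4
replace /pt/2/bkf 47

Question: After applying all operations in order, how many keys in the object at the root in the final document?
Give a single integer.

Answer: 2

Derivation:
After op 1 (add /q 94): {"pt":[[40,84,17,50,81],{"a":17,"fgc":62,"rs":45,"to":52},{"eho":18,"l":1,"sy":78,"xpt":74},[54,87,57,78],[86,98,78,62]],"q":94,"vl":{"idv":[16,79,68],"j":[17,62,57,81]}}
After op 2 (replace /pt/0/1 36): {"pt":[[40,36,17,50,81],{"a":17,"fgc":62,"rs":45,"to":52},{"eho":18,"l":1,"sy":78,"xpt":74},[54,87,57,78],[86,98,78,62]],"q":94,"vl":{"idv":[16,79,68],"j":[17,62,57,81]}}
After op 3 (replace /pt/3/3 77): {"pt":[[40,36,17,50,81],{"a":17,"fgc":62,"rs":45,"to":52},{"eho":18,"l":1,"sy":78,"xpt":74},[54,87,57,77],[86,98,78,62]],"q":94,"vl":{"idv":[16,79,68],"j":[17,62,57,81]}}
After op 4 (replace /vl 65): {"pt":[[40,36,17,50,81],{"a":17,"fgc":62,"rs":45,"to":52},{"eho":18,"l":1,"sy":78,"xpt":74},[54,87,57,77],[86,98,78,62]],"q":94,"vl":65}
After op 5 (remove /q): {"pt":[[40,36,17,50,81],{"a":17,"fgc":62,"rs":45,"to":52},{"eho":18,"l":1,"sy":78,"xpt":74},[54,87,57,77],[86,98,78,62]],"vl":65}
After op 6 (add /pt/3/4 0): {"pt":[[40,36,17,50,81],{"a":17,"fgc":62,"rs":45,"to":52},{"eho":18,"l":1,"sy":78,"xpt":74},[54,87,57,77,0],[86,98,78,62]],"vl":65}
After op 7 (replace /pt/2/l 83): {"pt":[[40,36,17,50,81],{"a":17,"fgc":62,"rs":45,"to":52},{"eho":18,"l":83,"sy":78,"xpt":74},[54,87,57,77,0],[86,98,78,62]],"vl":65}
After op 8 (add /vl 55): {"pt":[[40,36,17,50,81],{"a":17,"fgc":62,"rs":45,"to":52},{"eho":18,"l":83,"sy":78,"xpt":74},[54,87,57,77,0],[86,98,78,62]],"vl":55}
After op 9 (remove /pt/2/l): {"pt":[[40,36,17,50,81],{"a":17,"fgc":62,"rs":45,"to":52},{"eho":18,"sy":78,"xpt":74},[54,87,57,77,0],[86,98,78,62]],"vl":55}
After op 10 (remove /pt/0/4): {"pt":[[40,36,17,50],{"a":17,"fgc":62,"rs":45,"to":52},{"eho":18,"sy":78,"xpt":74},[54,87,57,77,0],[86,98,78,62]],"vl":55}
After op 11 (replace /pt/2/sy 84): {"pt":[[40,36,17,50],{"a":17,"fgc":62,"rs":45,"to":52},{"eho":18,"sy":84,"xpt":74},[54,87,57,77,0],[86,98,78,62]],"vl":55}
After op 12 (add /pt/1/bkf 46): {"pt":[[40,36,17,50],{"a":17,"bkf":46,"fgc":62,"rs":45,"to":52},{"eho":18,"sy":84,"xpt":74},[54,87,57,77,0],[86,98,78,62]],"vl":55}
After op 13 (add /pt/2/dt 24): {"pt":[[40,36,17,50],{"a":17,"bkf":46,"fgc":62,"rs":45,"to":52},{"dt":24,"eho":18,"sy":84,"xpt":74},[54,87,57,77,0],[86,98,78,62]],"vl":55}
After op 14 (replace /pt/4/1 3): {"pt":[[40,36,17,50],{"a":17,"bkf":46,"fgc":62,"rs":45,"to":52},{"dt":24,"eho":18,"sy":84,"xpt":74},[54,87,57,77,0],[86,3,78,62]],"vl":55}
After op 15 (remove /pt/3/1): {"pt":[[40,36,17,50],{"a":17,"bkf":46,"fgc":62,"rs":45,"to":52},{"dt":24,"eho":18,"sy":84,"xpt":74},[54,57,77,0],[86,3,78,62]],"vl":55}
After op 16 (replace /pt/4 95): {"pt":[[40,36,17,50],{"a":17,"bkf":46,"fgc":62,"rs":45,"to":52},{"dt":24,"eho":18,"sy":84,"xpt":74},[54,57,77,0],95],"vl":55}
After op 17 (replace /pt/2 45): {"pt":[[40,36,17,50],{"a":17,"bkf":46,"fgc":62,"rs":45,"to":52},45,[54,57,77,0],95],"vl":55}
After op 18 (remove /pt/3/1): {"pt":[[40,36,17,50],{"a":17,"bkf":46,"fgc":62,"rs":45,"to":52},45,[54,77,0],95],"vl":55}
After op 19 (add /pt/1 96): {"pt":[[40,36,17,50],96,{"a":17,"bkf":46,"fgc":62,"rs":45,"to":52},45,[54,77,0],95],"vl":55}
After op 20 (replace /pt/2/bkf 4): {"pt":[[40,36,17,50],96,{"a":17,"bkf":4,"fgc":62,"rs":45,"to":52},45,[54,77,0],95],"vl":55}
After op 21 (replace /pt/2/bkf 47): {"pt":[[40,36,17,50],96,{"a":17,"bkf":47,"fgc":62,"rs":45,"to":52},45,[54,77,0],95],"vl":55}
Size at the root: 2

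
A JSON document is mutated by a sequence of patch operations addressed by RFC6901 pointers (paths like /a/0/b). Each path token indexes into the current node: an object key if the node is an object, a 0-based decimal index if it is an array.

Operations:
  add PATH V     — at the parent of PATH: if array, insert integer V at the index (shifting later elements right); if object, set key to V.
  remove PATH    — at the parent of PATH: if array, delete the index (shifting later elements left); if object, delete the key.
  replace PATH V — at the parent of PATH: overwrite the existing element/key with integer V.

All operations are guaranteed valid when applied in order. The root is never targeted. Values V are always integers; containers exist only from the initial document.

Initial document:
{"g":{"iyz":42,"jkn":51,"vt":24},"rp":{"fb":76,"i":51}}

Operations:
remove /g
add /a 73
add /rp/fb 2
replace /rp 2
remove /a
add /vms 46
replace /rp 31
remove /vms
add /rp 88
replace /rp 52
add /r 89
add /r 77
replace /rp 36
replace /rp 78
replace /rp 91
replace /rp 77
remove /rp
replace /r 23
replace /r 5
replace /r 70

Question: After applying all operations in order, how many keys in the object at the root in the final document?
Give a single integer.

After op 1 (remove /g): {"rp":{"fb":76,"i":51}}
After op 2 (add /a 73): {"a":73,"rp":{"fb":76,"i":51}}
After op 3 (add /rp/fb 2): {"a":73,"rp":{"fb":2,"i":51}}
After op 4 (replace /rp 2): {"a":73,"rp":2}
After op 5 (remove /a): {"rp":2}
After op 6 (add /vms 46): {"rp":2,"vms":46}
After op 7 (replace /rp 31): {"rp":31,"vms":46}
After op 8 (remove /vms): {"rp":31}
After op 9 (add /rp 88): {"rp":88}
After op 10 (replace /rp 52): {"rp":52}
After op 11 (add /r 89): {"r":89,"rp":52}
After op 12 (add /r 77): {"r":77,"rp":52}
After op 13 (replace /rp 36): {"r":77,"rp":36}
After op 14 (replace /rp 78): {"r":77,"rp":78}
After op 15 (replace /rp 91): {"r":77,"rp":91}
After op 16 (replace /rp 77): {"r":77,"rp":77}
After op 17 (remove /rp): {"r":77}
After op 18 (replace /r 23): {"r":23}
After op 19 (replace /r 5): {"r":5}
After op 20 (replace /r 70): {"r":70}
Size at the root: 1

Answer: 1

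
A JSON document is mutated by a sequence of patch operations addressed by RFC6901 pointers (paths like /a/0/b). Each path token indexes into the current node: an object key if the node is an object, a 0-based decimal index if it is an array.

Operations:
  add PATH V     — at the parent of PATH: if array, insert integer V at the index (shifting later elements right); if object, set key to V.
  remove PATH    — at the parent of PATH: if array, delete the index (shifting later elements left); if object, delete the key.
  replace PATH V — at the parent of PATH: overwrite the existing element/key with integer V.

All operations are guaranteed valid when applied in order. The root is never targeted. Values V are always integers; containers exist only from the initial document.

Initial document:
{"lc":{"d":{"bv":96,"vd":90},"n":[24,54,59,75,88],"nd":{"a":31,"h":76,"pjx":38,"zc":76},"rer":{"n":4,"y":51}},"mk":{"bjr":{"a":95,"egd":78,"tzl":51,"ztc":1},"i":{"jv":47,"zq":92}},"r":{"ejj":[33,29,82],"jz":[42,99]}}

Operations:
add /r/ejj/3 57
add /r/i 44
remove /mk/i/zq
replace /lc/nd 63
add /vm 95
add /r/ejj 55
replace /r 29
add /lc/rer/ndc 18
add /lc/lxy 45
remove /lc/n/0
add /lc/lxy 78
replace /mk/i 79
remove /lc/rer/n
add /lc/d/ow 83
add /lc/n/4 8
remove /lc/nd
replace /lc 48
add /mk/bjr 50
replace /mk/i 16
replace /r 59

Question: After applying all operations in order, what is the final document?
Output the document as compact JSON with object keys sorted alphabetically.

After op 1 (add /r/ejj/3 57): {"lc":{"d":{"bv":96,"vd":90},"n":[24,54,59,75,88],"nd":{"a":31,"h":76,"pjx":38,"zc":76},"rer":{"n":4,"y":51}},"mk":{"bjr":{"a":95,"egd":78,"tzl":51,"ztc":1},"i":{"jv":47,"zq":92}},"r":{"ejj":[33,29,82,57],"jz":[42,99]}}
After op 2 (add /r/i 44): {"lc":{"d":{"bv":96,"vd":90},"n":[24,54,59,75,88],"nd":{"a":31,"h":76,"pjx":38,"zc":76},"rer":{"n":4,"y":51}},"mk":{"bjr":{"a":95,"egd":78,"tzl":51,"ztc":1},"i":{"jv":47,"zq":92}},"r":{"ejj":[33,29,82,57],"i":44,"jz":[42,99]}}
After op 3 (remove /mk/i/zq): {"lc":{"d":{"bv":96,"vd":90},"n":[24,54,59,75,88],"nd":{"a":31,"h":76,"pjx":38,"zc":76},"rer":{"n":4,"y":51}},"mk":{"bjr":{"a":95,"egd":78,"tzl":51,"ztc":1},"i":{"jv":47}},"r":{"ejj":[33,29,82,57],"i":44,"jz":[42,99]}}
After op 4 (replace /lc/nd 63): {"lc":{"d":{"bv":96,"vd":90},"n":[24,54,59,75,88],"nd":63,"rer":{"n":4,"y":51}},"mk":{"bjr":{"a":95,"egd":78,"tzl":51,"ztc":1},"i":{"jv":47}},"r":{"ejj":[33,29,82,57],"i":44,"jz":[42,99]}}
After op 5 (add /vm 95): {"lc":{"d":{"bv":96,"vd":90},"n":[24,54,59,75,88],"nd":63,"rer":{"n":4,"y":51}},"mk":{"bjr":{"a":95,"egd":78,"tzl":51,"ztc":1},"i":{"jv":47}},"r":{"ejj":[33,29,82,57],"i":44,"jz":[42,99]},"vm":95}
After op 6 (add /r/ejj 55): {"lc":{"d":{"bv":96,"vd":90},"n":[24,54,59,75,88],"nd":63,"rer":{"n":4,"y":51}},"mk":{"bjr":{"a":95,"egd":78,"tzl":51,"ztc":1},"i":{"jv":47}},"r":{"ejj":55,"i":44,"jz":[42,99]},"vm":95}
After op 7 (replace /r 29): {"lc":{"d":{"bv":96,"vd":90},"n":[24,54,59,75,88],"nd":63,"rer":{"n":4,"y":51}},"mk":{"bjr":{"a":95,"egd":78,"tzl":51,"ztc":1},"i":{"jv":47}},"r":29,"vm":95}
After op 8 (add /lc/rer/ndc 18): {"lc":{"d":{"bv":96,"vd":90},"n":[24,54,59,75,88],"nd":63,"rer":{"n":4,"ndc":18,"y":51}},"mk":{"bjr":{"a":95,"egd":78,"tzl":51,"ztc":1},"i":{"jv":47}},"r":29,"vm":95}
After op 9 (add /lc/lxy 45): {"lc":{"d":{"bv":96,"vd":90},"lxy":45,"n":[24,54,59,75,88],"nd":63,"rer":{"n":4,"ndc":18,"y":51}},"mk":{"bjr":{"a":95,"egd":78,"tzl":51,"ztc":1},"i":{"jv":47}},"r":29,"vm":95}
After op 10 (remove /lc/n/0): {"lc":{"d":{"bv":96,"vd":90},"lxy":45,"n":[54,59,75,88],"nd":63,"rer":{"n":4,"ndc":18,"y":51}},"mk":{"bjr":{"a":95,"egd":78,"tzl":51,"ztc":1},"i":{"jv":47}},"r":29,"vm":95}
After op 11 (add /lc/lxy 78): {"lc":{"d":{"bv":96,"vd":90},"lxy":78,"n":[54,59,75,88],"nd":63,"rer":{"n":4,"ndc":18,"y":51}},"mk":{"bjr":{"a":95,"egd":78,"tzl":51,"ztc":1},"i":{"jv":47}},"r":29,"vm":95}
After op 12 (replace /mk/i 79): {"lc":{"d":{"bv":96,"vd":90},"lxy":78,"n":[54,59,75,88],"nd":63,"rer":{"n":4,"ndc":18,"y":51}},"mk":{"bjr":{"a":95,"egd":78,"tzl":51,"ztc":1},"i":79},"r":29,"vm":95}
After op 13 (remove /lc/rer/n): {"lc":{"d":{"bv":96,"vd":90},"lxy":78,"n":[54,59,75,88],"nd":63,"rer":{"ndc":18,"y":51}},"mk":{"bjr":{"a":95,"egd":78,"tzl":51,"ztc":1},"i":79},"r":29,"vm":95}
After op 14 (add /lc/d/ow 83): {"lc":{"d":{"bv":96,"ow":83,"vd":90},"lxy":78,"n":[54,59,75,88],"nd":63,"rer":{"ndc":18,"y":51}},"mk":{"bjr":{"a":95,"egd":78,"tzl":51,"ztc":1},"i":79},"r":29,"vm":95}
After op 15 (add /lc/n/4 8): {"lc":{"d":{"bv":96,"ow":83,"vd":90},"lxy":78,"n":[54,59,75,88,8],"nd":63,"rer":{"ndc":18,"y":51}},"mk":{"bjr":{"a":95,"egd":78,"tzl":51,"ztc":1},"i":79},"r":29,"vm":95}
After op 16 (remove /lc/nd): {"lc":{"d":{"bv":96,"ow":83,"vd":90},"lxy":78,"n":[54,59,75,88,8],"rer":{"ndc":18,"y":51}},"mk":{"bjr":{"a":95,"egd":78,"tzl":51,"ztc":1},"i":79},"r":29,"vm":95}
After op 17 (replace /lc 48): {"lc":48,"mk":{"bjr":{"a":95,"egd":78,"tzl":51,"ztc":1},"i":79},"r":29,"vm":95}
After op 18 (add /mk/bjr 50): {"lc":48,"mk":{"bjr":50,"i":79},"r":29,"vm":95}
After op 19 (replace /mk/i 16): {"lc":48,"mk":{"bjr":50,"i":16},"r":29,"vm":95}
After op 20 (replace /r 59): {"lc":48,"mk":{"bjr":50,"i":16},"r":59,"vm":95}

Answer: {"lc":48,"mk":{"bjr":50,"i":16},"r":59,"vm":95}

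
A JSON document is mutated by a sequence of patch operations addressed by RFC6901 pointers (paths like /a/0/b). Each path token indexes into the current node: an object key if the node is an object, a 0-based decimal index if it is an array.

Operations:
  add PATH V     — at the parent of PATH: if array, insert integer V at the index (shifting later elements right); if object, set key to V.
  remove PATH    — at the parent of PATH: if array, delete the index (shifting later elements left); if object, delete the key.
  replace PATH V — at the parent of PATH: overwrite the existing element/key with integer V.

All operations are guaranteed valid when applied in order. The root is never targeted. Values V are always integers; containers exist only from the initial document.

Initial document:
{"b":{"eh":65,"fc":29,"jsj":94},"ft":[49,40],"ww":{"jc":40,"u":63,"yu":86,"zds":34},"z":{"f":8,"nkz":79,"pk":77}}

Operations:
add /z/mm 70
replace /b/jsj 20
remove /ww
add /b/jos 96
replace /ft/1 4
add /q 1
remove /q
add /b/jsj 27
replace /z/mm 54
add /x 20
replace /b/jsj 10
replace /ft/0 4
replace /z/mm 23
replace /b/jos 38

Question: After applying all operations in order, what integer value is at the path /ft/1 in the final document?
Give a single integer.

After op 1 (add /z/mm 70): {"b":{"eh":65,"fc":29,"jsj":94},"ft":[49,40],"ww":{"jc":40,"u":63,"yu":86,"zds":34},"z":{"f":8,"mm":70,"nkz":79,"pk":77}}
After op 2 (replace /b/jsj 20): {"b":{"eh":65,"fc":29,"jsj":20},"ft":[49,40],"ww":{"jc":40,"u":63,"yu":86,"zds":34},"z":{"f":8,"mm":70,"nkz":79,"pk":77}}
After op 3 (remove /ww): {"b":{"eh":65,"fc":29,"jsj":20},"ft":[49,40],"z":{"f":8,"mm":70,"nkz":79,"pk":77}}
After op 4 (add /b/jos 96): {"b":{"eh":65,"fc":29,"jos":96,"jsj":20},"ft":[49,40],"z":{"f":8,"mm":70,"nkz":79,"pk":77}}
After op 5 (replace /ft/1 4): {"b":{"eh":65,"fc":29,"jos":96,"jsj":20},"ft":[49,4],"z":{"f":8,"mm":70,"nkz":79,"pk":77}}
After op 6 (add /q 1): {"b":{"eh":65,"fc":29,"jos":96,"jsj":20},"ft":[49,4],"q":1,"z":{"f":8,"mm":70,"nkz":79,"pk":77}}
After op 7 (remove /q): {"b":{"eh":65,"fc":29,"jos":96,"jsj":20},"ft":[49,4],"z":{"f":8,"mm":70,"nkz":79,"pk":77}}
After op 8 (add /b/jsj 27): {"b":{"eh":65,"fc":29,"jos":96,"jsj":27},"ft":[49,4],"z":{"f":8,"mm":70,"nkz":79,"pk":77}}
After op 9 (replace /z/mm 54): {"b":{"eh":65,"fc":29,"jos":96,"jsj":27},"ft":[49,4],"z":{"f":8,"mm":54,"nkz":79,"pk":77}}
After op 10 (add /x 20): {"b":{"eh":65,"fc":29,"jos":96,"jsj":27},"ft":[49,4],"x":20,"z":{"f":8,"mm":54,"nkz":79,"pk":77}}
After op 11 (replace /b/jsj 10): {"b":{"eh":65,"fc":29,"jos":96,"jsj":10},"ft":[49,4],"x":20,"z":{"f":8,"mm":54,"nkz":79,"pk":77}}
After op 12 (replace /ft/0 4): {"b":{"eh":65,"fc":29,"jos":96,"jsj":10},"ft":[4,4],"x":20,"z":{"f":8,"mm":54,"nkz":79,"pk":77}}
After op 13 (replace /z/mm 23): {"b":{"eh":65,"fc":29,"jos":96,"jsj":10},"ft":[4,4],"x":20,"z":{"f":8,"mm":23,"nkz":79,"pk":77}}
After op 14 (replace /b/jos 38): {"b":{"eh":65,"fc":29,"jos":38,"jsj":10},"ft":[4,4],"x":20,"z":{"f":8,"mm":23,"nkz":79,"pk":77}}
Value at /ft/1: 4

Answer: 4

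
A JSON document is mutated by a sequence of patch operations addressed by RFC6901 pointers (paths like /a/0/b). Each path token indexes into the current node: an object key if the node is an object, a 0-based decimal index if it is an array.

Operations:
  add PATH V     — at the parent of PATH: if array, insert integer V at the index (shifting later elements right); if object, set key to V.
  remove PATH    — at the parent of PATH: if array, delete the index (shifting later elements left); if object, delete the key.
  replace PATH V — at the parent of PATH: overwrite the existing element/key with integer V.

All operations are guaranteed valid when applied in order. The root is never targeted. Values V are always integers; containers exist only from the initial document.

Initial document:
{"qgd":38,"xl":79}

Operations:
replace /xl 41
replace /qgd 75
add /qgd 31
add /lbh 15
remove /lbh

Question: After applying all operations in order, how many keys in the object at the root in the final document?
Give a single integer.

After op 1 (replace /xl 41): {"qgd":38,"xl":41}
After op 2 (replace /qgd 75): {"qgd":75,"xl":41}
After op 3 (add /qgd 31): {"qgd":31,"xl":41}
After op 4 (add /lbh 15): {"lbh":15,"qgd":31,"xl":41}
After op 5 (remove /lbh): {"qgd":31,"xl":41}
Size at the root: 2

Answer: 2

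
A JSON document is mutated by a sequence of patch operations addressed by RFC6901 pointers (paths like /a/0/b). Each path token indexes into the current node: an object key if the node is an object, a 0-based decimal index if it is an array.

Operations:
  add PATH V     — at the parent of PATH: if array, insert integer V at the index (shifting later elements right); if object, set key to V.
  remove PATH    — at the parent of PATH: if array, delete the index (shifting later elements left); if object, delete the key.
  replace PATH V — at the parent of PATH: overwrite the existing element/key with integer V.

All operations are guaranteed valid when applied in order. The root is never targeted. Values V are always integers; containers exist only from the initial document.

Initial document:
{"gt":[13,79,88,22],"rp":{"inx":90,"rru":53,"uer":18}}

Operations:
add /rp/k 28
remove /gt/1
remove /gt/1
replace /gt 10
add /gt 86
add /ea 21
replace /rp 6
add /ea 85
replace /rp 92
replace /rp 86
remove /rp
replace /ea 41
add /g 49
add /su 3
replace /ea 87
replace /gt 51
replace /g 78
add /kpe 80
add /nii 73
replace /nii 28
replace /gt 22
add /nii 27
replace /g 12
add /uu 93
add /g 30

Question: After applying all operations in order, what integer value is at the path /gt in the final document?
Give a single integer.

Answer: 22

Derivation:
After op 1 (add /rp/k 28): {"gt":[13,79,88,22],"rp":{"inx":90,"k":28,"rru":53,"uer":18}}
After op 2 (remove /gt/1): {"gt":[13,88,22],"rp":{"inx":90,"k":28,"rru":53,"uer":18}}
After op 3 (remove /gt/1): {"gt":[13,22],"rp":{"inx":90,"k":28,"rru":53,"uer":18}}
After op 4 (replace /gt 10): {"gt":10,"rp":{"inx":90,"k":28,"rru":53,"uer":18}}
After op 5 (add /gt 86): {"gt":86,"rp":{"inx":90,"k":28,"rru":53,"uer":18}}
After op 6 (add /ea 21): {"ea":21,"gt":86,"rp":{"inx":90,"k":28,"rru":53,"uer":18}}
After op 7 (replace /rp 6): {"ea":21,"gt":86,"rp":6}
After op 8 (add /ea 85): {"ea":85,"gt":86,"rp":6}
After op 9 (replace /rp 92): {"ea":85,"gt":86,"rp":92}
After op 10 (replace /rp 86): {"ea":85,"gt":86,"rp":86}
After op 11 (remove /rp): {"ea":85,"gt":86}
After op 12 (replace /ea 41): {"ea":41,"gt":86}
After op 13 (add /g 49): {"ea":41,"g":49,"gt":86}
After op 14 (add /su 3): {"ea":41,"g":49,"gt":86,"su":3}
After op 15 (replace /ea 87): {"ea":87,"g":49,"gt":86,"su":3}
After op 16 (replace /gt 51): {"ea":87,"g":49,"gt":51,"su":3}
After op 17 (replace /g 78): {"ea":87,"g":78,"gt":51,"su":3}
After op 18 (add /kpe 80): {"ea":87,"g":78,"gt":51,"kpe":80,"su":3}
After op 19 (add /nii 73): {"ea":87,"g":78,"gt":51,"kpe":80,"nii":73,"su":3}
After op 20 (replace /nii 28): {"ea":87,"g":78,"gt":51,"kpe":80,"nii":28,"su":3}
After op 21 (replace /gt 22): {"ea":87,"g":78,"gt":22,"kpe":80,"nii":28,"su":3}
After op 22 (add /nii 27): {"ea":87,"g":78,"gt":22,"kpe":80,"nii":27,"su":3}
After op 23 (replace /g 12): {"ea":87,"g":12,"gt":22,"kpe":80,"nii":27,"su":3}
After op 24 (add /uu 93): {"ea":87,"g":12,"gt":22,"kpe":80,"nii":27,"su":3,"uu":93}
After op 25 (add /g 30): {"ea":87,"g":30,"gt":22,"kpe":80,"nii":27,"su":3,"uu":93}
Value at /gt: 22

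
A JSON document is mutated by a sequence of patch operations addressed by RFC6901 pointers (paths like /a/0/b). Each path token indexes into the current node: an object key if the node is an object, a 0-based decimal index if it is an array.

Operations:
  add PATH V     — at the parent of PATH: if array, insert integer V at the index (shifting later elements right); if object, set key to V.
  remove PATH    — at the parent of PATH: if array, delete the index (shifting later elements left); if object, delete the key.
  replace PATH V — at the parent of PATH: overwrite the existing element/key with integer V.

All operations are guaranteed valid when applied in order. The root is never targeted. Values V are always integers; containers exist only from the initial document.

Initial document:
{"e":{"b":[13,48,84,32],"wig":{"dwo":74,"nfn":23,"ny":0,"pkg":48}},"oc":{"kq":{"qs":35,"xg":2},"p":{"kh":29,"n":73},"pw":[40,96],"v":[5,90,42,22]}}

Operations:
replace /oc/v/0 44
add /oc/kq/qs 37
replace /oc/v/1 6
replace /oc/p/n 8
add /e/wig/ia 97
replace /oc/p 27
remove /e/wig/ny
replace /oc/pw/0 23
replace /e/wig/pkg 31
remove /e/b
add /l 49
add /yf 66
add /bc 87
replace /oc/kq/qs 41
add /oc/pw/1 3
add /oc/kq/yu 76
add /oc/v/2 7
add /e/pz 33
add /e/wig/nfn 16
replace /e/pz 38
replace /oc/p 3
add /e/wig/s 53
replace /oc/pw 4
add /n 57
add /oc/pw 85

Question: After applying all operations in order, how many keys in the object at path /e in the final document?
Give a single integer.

Answer: 2

Derivation:
After op 1 (replace /oc/v/0 44): {"e":{"b":[13,48,84,32],"wig":{"dwo":74,"nfn":23,"ny":0,"pkg":48}},"oc":{"kq":{"qs":35,"xg":2},"p":{"kh":29,"n":73},"pw":[40,96],"v":[44,90,42,22]}}
After op 2 (add /oc/kq/qs 37): {"e":{"b":[13,48,84,32],"wig":{"dwo":74,"nfn":23,"ny":0,"pkg":48}},"oc":{"kq":{"qs":37,"xg":2},"p":{"kh":29,"n":73},"pw":[40,96],"v":[44,90,42,22]}}
After op 3 (replace /oc/v/1 6): {"e":{"b":[13,48,84,32],"wig":{"dwo":74,"nfn":23,"ny":0,"pkg":48}},"oc":{"kq":{"qs":37,"xg":2},"p":{"kh":29,"n":73},"pw":[40,96],"v":[44,6,42,22]}}
After op 4 (replace /oc/p/n 8): {"e":{"b":[13,48,84,32],"wig":{"dwo":74,"nfn":23,"ny":0,"pkg":48}},"oc":{"kq":{"qs":37,"xg":2},"p":{"kh":29,"n":8},"pw":[40,96],"v":[44,6,42,22]}}
After op 5 (add /e/wig/ia 97): {"e":{"b":[13,48,84,32],"wig":{"dwo":74,"ia":97,"nfn":23,"ny":0,"pkg":48}},"oc":{"kq":{"qs":37,"xg":2},"p":{"kh":29,"n":8},"pw":[40,96],"v":[44,6,42,22]}}
After op 6 (replace /oc/p 27): {"e":{"b":[13,48,84,32],"wig":{"dwo":74,"ia":97,"nfn":23,"ny":0,"pkg":48}},"oc":{"kq":{"qs":37,"xg":2},"p":27,"pw":[40,96],"v":[44,6,42,22]}}
After op 7 (remove /e/wig/ny): {"e":{"b":[13,48,84,32],"wig":{"dwo":74,"ia":97,"nfn":23,"pkg":48}},"oc":{"kq":{"qs":37,"xg":2},"p":27,"pw":[40,96],"v":[44,6,42,22]}}
After op 8 (replace /oc/pw/0 23): {"e":{"b":[13,48,84,32],"wig":{"dwo":74,"ia":97,"nfn":23,"pkg":48}},"oc":{"kq":{"qs":37,"xg":2},"p":27,"pw":[23,96],"v":[44,6,42,22]}}
After op 9 (replace /e/wig/pkg 31): {"e":{"b":[13,48,84,32],"wig":{"dwo":74,"ia":97,"nfn":23,"pkg":31}},"oc":{"kq":{"qs":37,"xg":2},"p":27,"pw":[23,96],"v":[44,6,42,22]}}
After op 10 (remove /e/b): {"e":{"wig":{"dwo":74,"ia":97,"nfn":23,"pkg":31}},"oc":{"kq":{"qs":37,"xg":2},"p":27,"pw":[23,96],"v":[44,6,42,22]}}
After op 11 (add /l 49): {"e":{"wig":{"dwo":74,"ia":97,"nfn":23,"pkg":31}},"l":49,"oc":{"kq":{"qs":37,"xg":2},"p":27,"pw":[23,96],"v":[44,6,42,22]}}
After op 12 (add /yf 66): {"e":{"wig":{"dwo":74,"ia":97,"nfn":23,"pkg":31}},"l":49,"oc":{"kq":{"qs":37,"xg":2},"p":27,"pw":[23,96],"v":[44,6,42,22]},"yf":66}
After op 13 (add /bc 87): {"bc":87,"e":{"wig":{"dwo":74,"ia":97,"nfn":23,"pkg":31}},"l":49,"oc":{"kq":{"qs":37,"xg":2},"p":27,"pw":[23,96],"v":[44,6,42,22]},"yf":66}
After op 14 (replace /oc/kq/qs 41): {"bc":87,"e":{"wig":{"dwo":74,"ia":97,"nfn":23,"pkg":31}},"l":49,"oc":{"kq":{"qs":41,"xg":2},"p":27,"pw":[23,96],"v":[44,6,42,22]},"yf":66}
After op 15 (add /oc/pw/1 3): {"bc":87,"e":{"wig":{"dwo":74,"ia":97,"nfn":23,"pkg":31}},"l":49,"oc":{"kq":{"qs":41,"xg":2},"p":27,"pw":[23,3,96],"v":[44,6,42,22]},"yf":66}
After op 16 (add /oc/kq/yu 76): {"bc":87,"e":{"wig":{"dwo":74,"ia":97,"nfn":23,"pkg":31}},"l":49,"oc":{"kq":{"qs":41,"xg":2,"yu":76},"p":27,"pw":[23,3,96],"v":[44,6,42,22]},"yf":66}
After op 17 (add /oc/v/2 7): {"bc":87,"e":{"wig":{"dwo":74,"ia":97,"nfn":23,"pkg":31}},"l":49,"oc":{"kq":{"qs":41,"xg":2,"yu":76},"p":27,"pw":[23,3,96],"v":[44,6,7,42,22]},"yf":66}
After op 18 (add /e/pz 33): {"bc":87,"e":{"pz":33,"wig":{"dwo":74,"ia":97,"nfn":23,"pkg":31}},"l":49,"oc":{"kq":{"qs":41,"xg":2,"yu":76},"p":27,"pw":[23,3,96],"v":[44,6,7,42,22]},"yf":66}
After op 19 (add /e/wig/nfn 16): {"bc":87,"e":{"pz":33,"wig":{"dwo":74,"ia":97,"nfn":16,"pkg":31}},"l":49,"oc":{"kq":{"qs":41,"xg":2,"yu":76},"p":27,"pw":[23,3,96],"v":[44,6,7,42,22]},"yf":66}
After op 20 (replace /e/pz 38): {"bc":87,"e":{"pz":38,"wig":{"dwo":74,"ia":97,"nfn":16,"pkg":31}},"l":49,"oc":{"kq":{"qs":41,"xg":2,"yu":76},"p":27,"pw":[23,3,96],"v":[44,6,7,42,22]},"yf":66}
After op 21 (replace /oc/p 3): {"bc":87,"e":{"pz":38,"wig":{"dwo":74,"ia":97,"nfn":16,"pkg":31}},"l":49,"oc":{"kq":{"qs":41,"xg":2,"yu":76},"p":3,"pw":[23,3,96],"v":[44,6,7,42,22]},"yf":66}
After op 22 (add /e/wig/s 53): {"bc":87,"e":{"pz":38,"wig":{"dwo":74,"ia":97,"nfn":16,"pkg":31,"s":53}},"l":49,"oc":{"kq":{"qs":41,"xg":2,"yu":76},"p":3,"pw":[23,3,96],"v":[44,6,7,42,22]},"yf":66}
After op 23 (replace /oc/pw 4): {"bc":87,"e":{"pz":38,"wig":{"dwo":74,"ia":97,"nfn":16,"pkg":31,"s":53}},"l":49,"oc":{"kq":{"qs":41,"xg":2,"yu":76},"p":3,"pw":4,"v":[44,6,7,42,22]},"yf":66}
After op 24 (add /n 57): {"bc":87,"e":{"pz":38,"wig":{"dwo":74,"ia":97,"nfn":16,"pkg":31,"s":53}},"l":49,"n":57,"oc":{"kq":{"qs":41,"xg":2,"yu":76},"p":3,"pw":4,"v":[44,6,7,42,22]},"yf":66}
After op 25 (add /oc/pw 85): {"bc":87,"e":{"pz":38,"wig":{"dwo":74,"ia":97,"nfn":16,"pkg":31,"s":53}},"l":49,"n":57,"oc":{"kq":{"qs":41,"xg":2,"yu":76},"p":3,"pw":85,"v":[44,6,7,42,22]},"yf":66}
Size at path /e: 2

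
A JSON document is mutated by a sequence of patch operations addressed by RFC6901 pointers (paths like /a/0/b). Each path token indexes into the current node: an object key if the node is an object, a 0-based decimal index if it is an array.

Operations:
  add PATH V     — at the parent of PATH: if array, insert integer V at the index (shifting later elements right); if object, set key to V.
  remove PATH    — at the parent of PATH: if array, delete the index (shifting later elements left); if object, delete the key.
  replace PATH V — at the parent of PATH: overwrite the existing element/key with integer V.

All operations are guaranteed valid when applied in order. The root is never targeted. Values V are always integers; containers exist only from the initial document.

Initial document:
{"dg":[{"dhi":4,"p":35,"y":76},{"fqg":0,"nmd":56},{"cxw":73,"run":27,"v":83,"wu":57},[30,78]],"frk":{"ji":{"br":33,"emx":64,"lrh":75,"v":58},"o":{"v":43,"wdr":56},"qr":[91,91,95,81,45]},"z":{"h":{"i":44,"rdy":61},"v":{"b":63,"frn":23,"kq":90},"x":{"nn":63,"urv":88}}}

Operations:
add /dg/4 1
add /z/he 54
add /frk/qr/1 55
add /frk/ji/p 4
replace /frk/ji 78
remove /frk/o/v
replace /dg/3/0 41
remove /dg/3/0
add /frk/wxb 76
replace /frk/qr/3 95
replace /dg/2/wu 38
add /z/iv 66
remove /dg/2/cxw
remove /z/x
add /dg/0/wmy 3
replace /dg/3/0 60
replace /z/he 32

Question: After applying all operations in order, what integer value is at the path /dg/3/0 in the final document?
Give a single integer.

After op 1 (add /dg/4 1): {"dg":[{"dhi":4,"p":35,"y":76},{"fqg":0,"nmd":56},{"cxw":73,"run":27,"v":83,"wu":57},[30,78],1],"frk":{"ji":{"br":33,"emx":64,"lrh":75,"v":58},"o":{"v":43,"wdr":56},"qr":[91,91,95,81,45]},"z":{"h":{"i":44,"rdy":61},"v":{"b":63,"frn":23,"kq":90},"x":{"nn":63,"urv":88}}}
After op 2 (add /z/he 54): {"dg":[{"dhi":4,"p":35,"y":76},{"fqg":0,"nmd":56},{"cxw":73,"run":27,"v":83,"wu":57},[30,78],1],"frk":{"ji":{"br":33,"emx":64,"lrh":75,"v":58},"o":{"v":43,"wdr":56},"qr":[91,91,95,81,45]},"z":{"h":{"i":44,"rdy":61},"he":54,"v":{"b":63,"frn":23,"kq":90},"x":{"nn":63,"urv":88}}}
After op 3 (add /frk/qr/1 55): {"dg":[{"dhi":4,"p":35,"y":76},{"fqg":0,"nmd":56},{"cxw":73,"run":27,"v":83,"wu":57},[30,78],1],"frk":{"ji":{"br":33,"emx":64,"lrh":75,"v":58},"o":{"v":43,"wdr":56},"qr":[91,55,91,95,81,45]},"z":{"h":{"i":44,"rdy":61},"he":54,"v":{"b":63,"frn":23,"kq":90},"x":{"nn":63,"urv":88}}}
After op 4 (add /frk/ji/p 4): {"dg":[{"dhi":4,"p":35,"y":76},{"fqg":0,"nmd":56},{"cxw":73,"run":27,"v":83,"wu":57},[30,78],1],"frk":{"ji":{"br":33,"emx":64,"lrh":75,"p":4,"v":58},"o":{"v":43,"wdr":56},"qr":[91,55,91,95,81,45]},"z":{"h":{"i":44,"rdy":61},"he":54,"v":{"b":63,"frn":23,"kq":90},"x":{"nn":63,"urv":88}}}
After op 5 (replace /frk/ji 78): {"dg":[{"dhi":4,"p":35,"y":76},{"fqg":0,"nmd":56},{"cxw":73,"run":27,"v":83,"wu":57},[30,78],1],"frk":{"ji":78,"o":{"v":43,"wdr":56},"qr":[91,55,91,95,81,45]},"z":{"h":{"i":44,"rdy":61},"he":54,"v":{"b":63,"frn":23,"kq":90},"x":{"nn":63,"urv":88}}}
After op 6 (remove /frk/o/v): {"dg":[{"dhi":4,"p":35,"y":76},{"fqg":0,"nmd":56},{"cxw":73,"run":27,"v":83,"wu":57},[30,78],1],"frk":{"ji":78,"o":{"wdr":56},"qr":[91,55,91,95,81,45]},"z":{"h":{"i":44,"rdy":61},"he":54,"v":{"b":63,"frn":23,"kq":90},"x":{"nn":63,"urv":88}}}
After op 7 (replace /dg/3/0 41): {"dg":[{"dhi":4,"p":35,"y":76},{"fqg":0,"nmd":56},{"cxw":73,"run":27,"v":83,"wu":57},[41,78],1],"frk":{"ji":78,"o":{"wdr":56},"qr":[91,55,91,95,81,45]},"z":{"h":{"i":44,"rdy":61},"he":54,"v":{"b":63,"frn":23,"kq":90},"x":{"nn":63,"urv":88}}}
After op 8 (remove /dg/3/0): {"dg":[{"dhi":4,"p":35,"y":76},{"fqg":0,"nmd":56},{"cxw":73,"run":27,"v":83,"wu":57},[78],1],"frk":{"ji":78,"o":{"wdr":56},"qr":[91,55,91,95,81,45]},"z":{"h":{"i":44,"rdy":61},"he":54,"v":{"b":63,"frn":23,"kq":90},"x":{"nn":63,"urv":88}}}
After op 9 (add /frk/wxb 76): {"dg":[{"dhi":4,"p":35,"y":76},{"fqg":0,"nmd":56},{"cxw":73,"run":27,"v":83,"wu":57},[78],1],"frk":{"ji":78,"o":{"wdr":56},"qr":[91,55,91,95,81,45],"wxb":76},"z":{"h":{"i":44,"rdy":61},"he":54,"v":{"b":63,"frn":23,"kq":90},"x":{"nn":63,"urv":88}}}
After op 10 (replace /frk/qr/3 95): {"dg":[{"dhi":4,"p":35,"y":76},{"fqg":0,"nmd":56},{"cxw":73,"run":27,"v":83,"wu":57},[78],1],"frk":{"ji":78,"o":{"wdr":56},"qr":[91,55,91,95,81,45],"wxb":76},"z":{"h":{"i":44,"rdy":61},"he":54,"v":{"b":63,"frn":23,"kq":90},"x":{"nn":63,"urv":88}}}
After op 11 (replace /dg/2/wu 38): {"dg":[{"dhi":4,"p":35,"y":76},{"fqg":0,"nmd":56},{"cxw":73,"run":27,"v":83,"wu":38},[78],1],"frk":{"ji":78,"o":{"wdr":56},"qr":[91,55,91,95,81,45],"wxb":76},"z":{"h":{"i":44,"rdy":61},"he":54,"v":{"b":63,"frn":23,"kq":90},"x":{"nn":63,"urv":88}}}
After op 12 (add /z/iv 66): {"dg":[{"dhi":4,"p":35,"y":76},{"fqg":0,"nmd":56},{"cxw":73,"run":27,"v":83,"wu":38},[78],1],"frk":{"ji":78,"o":{"wdr":56},"qr":[91,55,91,95,81,45],"wxb":76},"z":{"h":{"i":44,"rdy":61},"he":54,"iv":66,"v":{"b":63,"frn":23,"kq":90},"x":{"nn":63,"urv":88}}}
After op 13 (remove /dg/2/cxw): {"dg":[{"dhi":4,"p":35,"y":76},{"fqg":0,"nmd":56},{"run":27,"v":83,"wu":38},[78],1],"frk":{"ji":78,"o":{"wdr":56},"qr":[91,55,91,95,81,45],"wxb":76},"z":{"h":{"i":44,"rdy":61},"he":54,"iv":66,"v":{"b":63,"frn":23,"kq":90},"x":{"nn":63,"urv":88}}}
After op 14 (remove /z/x): {"dg":[{"dhi":4,"p":35,"y":76},{"fqg":0,"nmd":56},{"run":27,"v":83,"wu":38},[78],1],"frk":{"ji":78,"o":{"wdr":56},"qr":[91,55,91,95,81,45],"wxb":76},"z":{"h":{"i":44,"rdy":61},"he":54,"iv":66,"v":{"b":63,"frn":23,"kq":90}}}
After op 15 (add /dg/0/wmy 3): {"dg":[{"dhi":4,"p":35,"wmy":3,"y":76},{"fqg":0,"nmd":56},{"run":27,"v":83,"wu":38},[78],1],"frk":{"ji":78,"o":{"wdr":56},"qr":[91,55,91,95,81,45],"wxb":76},"z":{"h":{"i":44,"rdy":61},"he":54,"iv":66,"v":{"b":63,"frn":23,"kq":90}}}
After op 16 (replace /dg/3/0 60): {"dg":[{"dhi":4,"p":35,"wmy":3,"y":76},{"fqg":0,"nmd":56},{"run":27,"v":83,"wu":38},[60],1],"frk":{"ji":78,"o":{"wdr":56},"qr":[91,55,91,95,81,45],"wxb":76},"z":{"h":{"i":44,"rdy":61},"he":54,"iv":66,"v":{"b":63,"frn":23,"kq":90}}}
After op 17 (replace /z/he 32): {"dg":[{"dhi":4,"p":35,"wmy":3,"y":76},{"fqg":0,"nmd":56},{"run":27,"v":83,"wu":38},[60],1],"frk":{"ji":78,"o":{"wdr":56},"qr":[91,55,91,95,81,45],"wxb":76},"z":{"h":{"i":44,"rdy":61},"he":32,"iv":66,"v":{"b":63,"frn":23,"kq":90}}}
Value at /dg/3/0: 60

Answer: 60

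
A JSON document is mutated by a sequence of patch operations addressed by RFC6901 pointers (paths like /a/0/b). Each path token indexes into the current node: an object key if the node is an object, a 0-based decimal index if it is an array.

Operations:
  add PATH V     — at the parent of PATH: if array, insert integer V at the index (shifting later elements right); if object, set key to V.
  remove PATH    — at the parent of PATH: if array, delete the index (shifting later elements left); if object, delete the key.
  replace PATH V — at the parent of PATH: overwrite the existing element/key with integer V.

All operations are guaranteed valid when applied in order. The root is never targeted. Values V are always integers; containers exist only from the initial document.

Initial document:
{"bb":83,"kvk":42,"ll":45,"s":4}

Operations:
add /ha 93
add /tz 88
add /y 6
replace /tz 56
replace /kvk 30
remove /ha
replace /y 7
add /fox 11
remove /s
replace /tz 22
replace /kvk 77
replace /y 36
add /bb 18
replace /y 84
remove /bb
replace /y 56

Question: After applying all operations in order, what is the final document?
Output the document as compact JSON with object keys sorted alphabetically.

After op 1 (add /ha 93): {"bb":83,"ha":93,"kvk":42,"ll":45,"s":4}
After op 2 (add /tz 88): {"bb":83,"ha":93,"kvk":42,"ll":45,"s":4,"tz":88}
After op 3 (add /y 6): {"bb":83,"ha":93,"kvk":42,"ll":45,"s":4,"tz":88,"y":6}
After op 4 (replace /tz 56): {"bb":83,"ha":93,"kvk":42,"ll":45,"s":4,"tz":56,"y":6}
After op 5 (replace /kvk 30): {"bb":83,"ha":93,"kvk":30,"ll":45,"s":4,"tz":56,"y":6}
After op 6 (remove /ha): {"bb":83,"kvk":30,"ll":45,"s":4,"tz":56,"y":6}
After op 7 (replace /y 7): {"bb":83,"kvk":30,"ll":45,"s":4,"tz":56,"y":7}
After op 8 (add /fox 11): {"bb":83,"fox":11,"kvk":30,"ll":45,"s":4,"tz":56,"y":7}
After op 9 (remove /s): {"bb":83,"fox":11,"kvk":30,"ll":45,"tz":56,"y":7}
After op 10 (replace /tz 22): {"bb":83,"fox":11,"kvk":30,"ll":45,"tz":22,"y":7}
After op 11 (replace /kvk 77): {"bb":83,"fox":11,"kvk":77,"ll":45,"tz":22,"y":7}
After op 12 (replace /y 36): {"bb":83,"fox":11,"kvk":77,"ll":45,"tz":22,"y":36}
After op 13 (add /bb 18): {"bb":18,"fox":11,"kvk":77,"ll":45,"tz":22,"y":36}
After op 14 (replace /y 84): {"bb":18,"fox":11,"kvk":77,"ll":45,"tz":22,"y":84}
After op 15 (remove /bb): {"fox":11,"kvk":77,"ll":45,"tz":22,"y":84}
After op 16 (replace /y 56): {"fox":11,"kvk":77,"ll":45,"tz":22,"y":56}

Answer: {"fox":11,"kvk":77,"ll":45,"tz":22,"y":56}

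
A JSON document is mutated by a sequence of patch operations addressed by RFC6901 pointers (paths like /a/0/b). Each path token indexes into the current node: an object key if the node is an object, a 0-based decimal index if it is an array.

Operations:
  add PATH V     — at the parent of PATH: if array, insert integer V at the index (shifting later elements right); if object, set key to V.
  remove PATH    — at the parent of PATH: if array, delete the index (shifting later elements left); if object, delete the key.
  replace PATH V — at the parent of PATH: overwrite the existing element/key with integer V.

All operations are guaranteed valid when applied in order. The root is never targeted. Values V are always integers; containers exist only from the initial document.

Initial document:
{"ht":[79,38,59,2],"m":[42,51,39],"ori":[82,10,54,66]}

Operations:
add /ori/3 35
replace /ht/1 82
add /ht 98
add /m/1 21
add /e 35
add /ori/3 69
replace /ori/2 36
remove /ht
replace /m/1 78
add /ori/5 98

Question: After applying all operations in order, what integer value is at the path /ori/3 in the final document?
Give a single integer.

Answer: 69

Derivation:
After op 1 (add /ori/3 35): {"ht":[79,38,59,2],"m":[42,51,39],"ori":[82,10,54,35,66]}
After op 2 (replace /ht/1 82): {"ht":[79,82,59,2],"m":[42,51,39],"ori":[82,10,54,35,66]}
After op 3 (add /ht 98): {"ht":98,"m":[42,51,39],"ori":[82,10,54,35,66]}
After op 4 (add /m/1 21): {"ht":98,"m":[42,21,51,39],"ori":[82,10,54,35,66]}
After op 5 (add /e 35): {"e":35,"ht":98,"m":[42,21,51,39],"ori":[82,10,54,35,66]}
After op 6 (add /ori/3 69): {"e":35,"ht":98,"m":[42,21,51,39],"ori":[82,10,54,69,35,66]}
After op 7 (replace /ori/2 36): {"e":35,"ht":98,"m":[42,21,51,39],"ori":[82,10,36,69,35,66]}
After op 8 (remove /ht): {"e":35,"m":[42,21,51,39],"ori":[82,10,36,69,35,66]}
After op 9 (replace /m/1 78): {"e":35,"m":[42,78,51,39],"ori":[82,10,36,69,35,66]}
After op 10 (add /ori/5 98): {"e":35,"m":[42,78,51,39],"ori":[82,10,36,69,35,98,66]}
Value at /ori/3: 69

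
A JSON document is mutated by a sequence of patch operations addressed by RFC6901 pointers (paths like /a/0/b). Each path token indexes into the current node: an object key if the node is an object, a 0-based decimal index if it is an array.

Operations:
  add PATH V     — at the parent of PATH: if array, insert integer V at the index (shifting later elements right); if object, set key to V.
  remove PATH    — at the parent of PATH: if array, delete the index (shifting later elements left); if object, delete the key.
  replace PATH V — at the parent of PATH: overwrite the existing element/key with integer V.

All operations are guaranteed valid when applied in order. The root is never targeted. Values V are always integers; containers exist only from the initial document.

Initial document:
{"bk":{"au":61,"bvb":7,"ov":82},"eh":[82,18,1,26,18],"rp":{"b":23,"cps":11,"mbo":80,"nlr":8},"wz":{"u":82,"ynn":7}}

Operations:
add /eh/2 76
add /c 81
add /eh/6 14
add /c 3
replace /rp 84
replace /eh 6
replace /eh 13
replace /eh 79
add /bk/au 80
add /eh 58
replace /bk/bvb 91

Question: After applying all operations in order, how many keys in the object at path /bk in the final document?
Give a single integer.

After op 1 (add /eh/2 76): {"bk":{"au":61,"bvb":7,"ov":82},"eh":[82,18,76,1,26,18],"rp":{"b":23,"cps":11,"mbo":80,"nlr":8},"wz":{"u":82,"ynn":7}}
After op 2 (add /c 81): {"bk":{"au":61,"bvb":7,"ov":82},"c":81,"eh":[82,18,76,1,26,18],"rp":{"b":23,"cps":11,"mbo":80,"nlr":8},"wz":{"u":82,"ynn":7}}
After op 3 (add /eh/6 14): {"bk":{"au":61,"bvb":7,"ov":82},"c":81,"eh":[82,18,76,1,26,18,14],"rp":{"b":23,"cps":11,"mbo":80,"nlr":8},"wz":{"u":82,"ynn":7}}
After op 4 (add /c 3): {"bk":{"au":61,"bvb":7,"ov":82},"c":3,"eh":[82,18,76,1,26,18,14],"rp":{"b":23,"cps":11,"mbo":80,"nlr":8},"wz":{"u":82,"ynn":7}}
After op 5 (replace /rp 84): {"bk":{"au":61,"bvb":7,"ov":82},"c":3,"eh":[82,18,76,1,26,18,14],"rp":84,"wz":{"u":82,"ynn":7}}
After op 6 (replace /eh 6): {"bk":{"au":61,"bvb":7,"ov":82},"c":3,"eh":6,"rp":84,"wz":{"u":82,"ynn":7}}
After op 7 (replace /eh 13): {"bk":{"au":61,"bvb":7,"ov":82},"c":3,"eh":13,"rp":84,"wz":{"u":82,"ynn":7}}
After op 8 (replace /eh 79): {"bk":{"au":61,"bvb":7,"ov":82},"c":3,"eh":79,"rp":84,"wz":{"u":82,"ynn":7}}
After op 9 (add /bk/au 80): {"bk":{"au":80,"bvb":7,"ov":82},"c":3,"eh":79,"rp":84,"wz":{"u":82,"ynn":7}}
After op 10 (add /eh 58): {"bk":{"au":80,"bvb":7,"ov":82},"c":3,"eh":58,"rp":84,"wz":{"u":82,"ynn":7}}
After op 11 (replace /bk/bvb 91): {"bk":{"au":80,"bvb":91,"ov":82},"c":3,"eh":58,"rp":84,"wz":{"u":82,"ynn":7}}
Size at path /bk: 3

Answer: 3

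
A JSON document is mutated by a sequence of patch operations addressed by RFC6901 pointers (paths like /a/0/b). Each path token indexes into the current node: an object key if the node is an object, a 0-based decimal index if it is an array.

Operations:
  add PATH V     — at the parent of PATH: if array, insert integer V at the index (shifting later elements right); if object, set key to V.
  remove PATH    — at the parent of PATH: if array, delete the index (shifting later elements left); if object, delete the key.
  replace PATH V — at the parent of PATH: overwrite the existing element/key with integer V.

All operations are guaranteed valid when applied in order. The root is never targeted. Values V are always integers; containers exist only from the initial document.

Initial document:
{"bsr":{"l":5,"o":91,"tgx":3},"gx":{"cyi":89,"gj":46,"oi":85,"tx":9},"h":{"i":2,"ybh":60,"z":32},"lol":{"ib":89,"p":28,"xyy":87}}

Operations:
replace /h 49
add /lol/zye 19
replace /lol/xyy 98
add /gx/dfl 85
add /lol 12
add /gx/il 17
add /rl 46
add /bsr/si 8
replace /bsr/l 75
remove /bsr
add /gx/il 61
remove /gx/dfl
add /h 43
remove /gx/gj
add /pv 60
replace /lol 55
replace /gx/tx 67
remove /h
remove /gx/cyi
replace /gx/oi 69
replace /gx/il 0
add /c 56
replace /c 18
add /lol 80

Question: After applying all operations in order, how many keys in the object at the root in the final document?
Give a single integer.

Answer: 5

Derivation:
After op 1 (replace /h 49): {"bsr":{"l":5,"o":91,"tgx":3},"gx":{"cyi":89,"gj":46,"oi":85,"tx":9},"h":49,"lol":{"ib":89,"p":28,"xyy":87}}
After op 2 (add /lol/zye 19): {"bsr":{"l":5,"o":91,"tgx":3},"gx":{"cyi":89,"gj":46,"oi":85,"tx":9},"h":49,"lol":{"ib":89,"p":28,"xyy":87,"zye":19}}
After op 3 (replace /lol/xyy 98): {"bsr":{"l":5,"o":91,"tgx":3},"gx":{"cyi":89,"gj":46,"oi":85,"tx":9},"h":49,"lol":{"ib":89,"p":28,"xyy":98,"zye":19}}
After op 4 (add /gx/dfl 85): {"bsr":{"l":5,"o":91,"tgx":3},"gx":{"cyi":89,"dfl":85,"gj":46,"oi":85,"tx":9},"h":49,"lol":{"ib":89,"p":28,"xyy":98,"zye":19}}
After op 5 (add /lol 12): {"bsr":{"l":5,"o":91,"tgx":3},"gx":{"cyi":89,"dfl":85,"gj":46,"oi":85,"tx":9},"h":49,"lol":12}
After op 6 (add /gx/il 17): {"bsr":{"l":5,"o":91,"tgx":3},"gx":{"cyi":89,"dfl":85,"gj":46,"il":17,"oi":85,"tx":9},"h":49,"lol":12}
After op 7 (add /rl 46): {"bsr":{"l":5,"o":91,"tgx":3},"gx":{"cyi":89,"dfl":85,"gj":46,"il":17,"oi":85,"tx":9},"h":49,"lol":12,"rl":46}
After op 8 (add /bsr/si 8): {"bsr":{"l":5,"o":91,"si":8,"tgx":3},"gx":{"cyi":89,"dfl":85,"gj":46,"il":17,"oi":85,"tx":9},"h":49,"lol":12,"rl":46}
After op 9 (replace /bsr/l 75): {"bsr":{"l":75,"o":91,"si":8,"tgx":3},"gx":{"cyi":89,"dfl":85,"gj":46,"il":17,"oi":85,"tx":9},"h":49,"lol":12,"rl":46}
After op 10 (remove /bsr): {"gx":{"cyi":89,"dfl":85,"gj":46,"il":17,"oi":85,"tx":9},"h":49,"lol":12,"rl":46}
After op 11 (add /gx/il 61): {"gx":{"cyi":89,"dfl":85,"gj":46,"il":61,"oi":85,"tx":9},"h":49,"lol":12,"rl":46}
After op 12 (remove /gx/dfl): {"gx":{"cyi":89,"gj":46,"il":61,"oi":85,"tx":9},"h":49,"lol":12,"rl":46}
After op 13 (add /h 43): {"gx":{"cyi":89,"gj":46,"il":61,"oi":85,"tx":9},"h":43,"lol":12,"rl":46}
After op 14 (remove /gx/gj): {"gx":{"cyi":89,"il":61,"oi":85,"tx":9},"h":43,"lol":12,"rl":46}
After op 15 (add /pv 60): {"gx":{"cyi":89,"il":61,"oi":85,"tx":9},"h":43,"lol":12,"pv":60,"rl":46}
After op 16 (replace /lol 55): {"gx":{"cyi":89,"il":61,"oi":85,"tx":9},"h":43,"lol":55,"pv":60,"rl":46}
After op 17 (replace /gx/tx 67): {"gx":{"cyi":89,"il":61,"oi":85,"tx":67},"h":43,"lol":55,"pv":60,"rl":46}
After op 18 (remove /h): {"gx":{"cyi":89,"il":61,"oi":85,"tx":67},"lol":55,"pv":60,"rl":46}
After op 19 (remove /gx/cyi): {"gx":{"il":61,"oi":85,"tx":67},"lol":55,"pv":60,"rl":46}
After op 20 (replace /gx/oi 69): {"gx":{"il":61,"oi":69,"tx":67},"lol":55,"pv":60,"rl":46}
After op 21 (replace /gx/il 0): {"gx":{"il":0,"oi":69,"tx":67},"lol":55,"pv":60,"rl":46}
After op 22 (add /c 56): {"c":56,"gx":{"il":0,"oi":69,"tx":67},"lol":55,"pv":60,"rl":46}
After op 23 (replace /c 18): {"c":18,"gx":{"il":0,"oi":69,"tx":67},"lol":55,"pv":60,"rl":46}
After op 24 (add /lol 80): {"c":18,"gx":{"il":0,"oi":69,"tx":67},"lol":80,"pv":60,"rl":46}
Size at the root: 5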